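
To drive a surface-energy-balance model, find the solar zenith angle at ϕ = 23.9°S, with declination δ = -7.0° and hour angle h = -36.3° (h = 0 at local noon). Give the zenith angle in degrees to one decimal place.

θ_z = 38.7°

cos θ_z = sin ϕ sin δ + cos ϕ cos δ cos h = 0.049374 + 0.731331 = 0.780705.
θ_z = arccos(0.780705) = 38.7°.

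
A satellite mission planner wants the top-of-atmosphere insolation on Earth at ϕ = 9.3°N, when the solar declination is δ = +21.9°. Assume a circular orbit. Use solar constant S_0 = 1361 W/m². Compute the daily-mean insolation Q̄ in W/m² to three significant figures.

Q̄ ≈ 439 W/m²

cos h₀ = −tan(+9.3°) tan(+21.900°) = -0.0658, h₀ = 1.6367 rad.
Bracket: h₀ sin ϕ sin δ + cos ϕ cos δ sin h₀ = 1.6367×0.16160×0.37299 + 0.98686×0.92784×0.99783 = 0.098652 + 0.913661 = 1.012313.
Q̄ = (S_0/π) × [bracket] = (1361/π) × 1.012313 = 438.6 W/m².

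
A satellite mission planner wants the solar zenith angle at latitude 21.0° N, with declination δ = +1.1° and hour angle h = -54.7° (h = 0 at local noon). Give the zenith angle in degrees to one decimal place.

cos θ_z = sin ϕ sin δ + cos ϕ cos δ cos h = 0.006880 + 0.539377 = 0.546257.
θ_z = arccos(0.546257) = 56.9°.

θ_z = 56.9°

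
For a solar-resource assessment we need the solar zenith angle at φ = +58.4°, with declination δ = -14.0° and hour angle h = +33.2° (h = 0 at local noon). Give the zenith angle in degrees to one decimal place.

θ_z = 77.3°

cos θ_z = sin φ sin δ + cos φ cos δ cos h = -0.206051 + 0.425429 = 0.219378.
θ_z = arccos(0.219378) = 77.3°.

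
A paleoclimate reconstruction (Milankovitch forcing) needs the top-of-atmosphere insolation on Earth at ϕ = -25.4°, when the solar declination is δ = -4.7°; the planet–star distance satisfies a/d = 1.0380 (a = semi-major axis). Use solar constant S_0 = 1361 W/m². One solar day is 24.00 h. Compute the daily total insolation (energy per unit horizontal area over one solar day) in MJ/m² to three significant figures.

cos h₀ = −tan(-25.4°) tan(-4.700°) = -0.0390, h₀ = 1.6098 rad.
Bracket: h₀ sin ϕ sin δ + cos ϕ cos δ sin h₀ = 1.6098×-0.42894×-0.08194 + 0.90334×0.99664×0.99924 = 0.056580 + 0.899621 = 0.956201.
Inverse-square distance factor (a/d)² = 1.0380² = 1.077444.
Q̄ = (S_0/π) × 1.077444 × [bracket] = (1361/π) × 1.077444 × 0.956201 = 446.33 W/m².
Daily total = Q̄ × 24.00 h × 3600 s/h = 446.33 × 24.00 × 3600 / 10⁶ = 38.56 MJ/m².

38.6 MJ/m²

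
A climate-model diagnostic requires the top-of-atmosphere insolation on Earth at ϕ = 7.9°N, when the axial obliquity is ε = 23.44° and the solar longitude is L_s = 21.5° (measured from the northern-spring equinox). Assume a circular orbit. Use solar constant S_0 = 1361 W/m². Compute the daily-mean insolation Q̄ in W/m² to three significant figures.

Solar declination: sin δ = sin ε · sin L_s = sin 23.44° × sin 21.5° = 0.14579, so δ = +8.383°.
cos h₀ = −tan(+7.9°) tan(+8.383°) = -0.0204, h₀ = 1.5912 rad.
Bracket: h₀ sin ϕ sin δ + cos ϕ cos δ sin h₀ = 1.5912×0.13744×0.14579 + 0.99051×0.98932×0.99979 = 0.031883 + 0.979726 = 1.011609.
Q̄ = (S_0/π) × [bracket] = (1361/π) × 1.011609 = 438.2 W/m².

Q̄ ≈ 438 W/m²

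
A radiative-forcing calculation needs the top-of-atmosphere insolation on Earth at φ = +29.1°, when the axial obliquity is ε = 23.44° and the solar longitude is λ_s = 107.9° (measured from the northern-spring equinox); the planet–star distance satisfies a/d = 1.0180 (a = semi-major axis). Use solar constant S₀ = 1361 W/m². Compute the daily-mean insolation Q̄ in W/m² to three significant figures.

Q̄ ≈ 502 W/m²

Solar declination: sin δ = sin ε · sin λ_s = sin 23.44° × sin 107.9° = 0.37853, so δ = +22.243°.
cos H₀ = −tan(+29.1°) tan(+22.243°) = -0.2276, H₀ = 1.8004 rad.
Bracket: H₀ sin φ sin δ + cos φ cos δ sin H₀ = 1.8004×0.48634×0.37853 + 0.87377×0.92559×0.97375 = 0.331443 + 0.787523 = 1.118966.
Inverse-square distance factor (a/d)² = 1.0180² = 1.036324.
Q̄ = (S₀/π) × 1.036324 × [bracket] = (1361/π) × 1.036324 × 1.118966 = 502.4 W/m².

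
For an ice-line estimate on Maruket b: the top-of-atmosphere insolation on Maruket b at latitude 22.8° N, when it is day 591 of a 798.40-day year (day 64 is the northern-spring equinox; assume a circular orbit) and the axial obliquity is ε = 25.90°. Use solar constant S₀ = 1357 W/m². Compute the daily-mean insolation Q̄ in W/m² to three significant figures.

Solar longitude: λ_s = 360° × (591 − 64)/798.40 = 237.625°.
sin δ = sin 25.90° × sin 237.625° = -0.36891, so δ = -21.648°.
cos H₀ = −tan(+22.8°) tan(-21.648°) = 0.1668, H₀ = 1.4032 rad.
Bracket: H₀ sin φ sin δ + cos φ cos δ sin H₀ = 1.4032×0.38752×-0.36891 + 0.92186×0.92947×0.98598 = -0.200601 + 0.844828 = 0.644227.
Q̄ = (S₀/π) × [bracket] = (1357/π) × 0.644227 = 278.3 W/m².

Q̄ ≈ 278 W/m²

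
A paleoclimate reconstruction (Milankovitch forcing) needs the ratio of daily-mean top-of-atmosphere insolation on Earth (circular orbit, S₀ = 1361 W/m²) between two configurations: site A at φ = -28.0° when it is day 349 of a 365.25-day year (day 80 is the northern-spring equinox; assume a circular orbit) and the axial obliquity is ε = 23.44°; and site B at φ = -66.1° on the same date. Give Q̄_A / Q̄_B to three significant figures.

— Configuration A (φ=-28.0°):
Solar longitude: λ_s = 360° × (349 − 80)/365.25 = 265.133°.
sin δ = sin 23.44° × sin 265.133° = -0.39635, so δ = -23.350°.
cos H₀ = −tan(-28.0°) tan(-23.350°) = -0.2295, H₀ = 1.8024 rad.
Bracket: H₀ sin φ sin δ + cos φ cos δ sin H₀ = 1.8024×-0.46947×-0.39635 + 0.88295×0.91810×0.97330 = 0.335381 + 0.788992 = 1.124373.
Q̄ = (S₀/π) × [bracket] = (1361/π) × 1.124373 = 487.10 W/m².
— Configuration B (φ=-66.1°):
cos H₀ = −tan(-66.1°) tan(-23.350°) = -0.9742, H₀ = 2.9140 rad.
Bracket: H₀ sin φ sin δ + cos φ cos δ sin H₀ = 2.9140×-0.91425×-0.39635 + 0.40514×0.91810×0.22562 = 1.055926 + 0.083921 = 1.139847.
Q̄ = (S₀/π) × [bracket] = (1361/π) × 1.139847 = 493.80 W/m².
Ratio Q̄_A / Q̄_B = 487.10 / 493.80 = 0.9864.

Q̄_A / Q̄_B ≈ 0.986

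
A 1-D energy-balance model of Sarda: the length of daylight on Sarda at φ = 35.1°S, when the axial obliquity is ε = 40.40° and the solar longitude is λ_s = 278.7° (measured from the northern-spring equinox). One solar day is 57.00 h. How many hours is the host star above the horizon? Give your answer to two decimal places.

39.87 h

Solar declination: sin δ = sin ε · sin λ_s = sin 40.40° × sin 278.7° = -0.64066, so δ = -39.841°.
cos H₀ = −tan φ · tan δ = −tan(-35.1°) × tan(-39.841°) = -0.5864, so H₀ = 2.1974 rad = 125.90°.
Daylight = 2H₀/(2π) × 57.00 h = (2.1974/π) × 57.00 = 39.87 h.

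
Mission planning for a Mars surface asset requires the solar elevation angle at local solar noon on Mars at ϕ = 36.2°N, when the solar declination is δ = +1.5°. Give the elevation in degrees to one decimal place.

At local noon the hour angle is zero, so the zenith angle equals |ϕ − δ| = |+36.2° − (+1.500°)| = 34.700°.
Elevation = 90° − 34.700° = 55.3°.

55.3°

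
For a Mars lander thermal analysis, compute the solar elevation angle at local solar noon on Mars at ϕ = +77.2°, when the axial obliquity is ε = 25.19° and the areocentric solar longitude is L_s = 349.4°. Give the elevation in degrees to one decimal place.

sin δ = sin 25.19° × sin 349.4° = -0.07829, so δ = -4.490°.
At local noon the hour angle is zero, so the zenith angle equals |ϕ − δ| = |+77.2° − (-4.490°)| = 81.690°.
Elevation = 90° − 81.690° = 8.3°.

8.3°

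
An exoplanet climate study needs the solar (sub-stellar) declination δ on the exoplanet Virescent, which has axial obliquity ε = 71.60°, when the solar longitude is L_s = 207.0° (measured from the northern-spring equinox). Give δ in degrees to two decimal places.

δ = -25.52°

sin δ = sin ε · sin L_s = sin 71.60° × sin 207.0° = -0.430781.
δ = arcsin(-0.430781) = -25.52°.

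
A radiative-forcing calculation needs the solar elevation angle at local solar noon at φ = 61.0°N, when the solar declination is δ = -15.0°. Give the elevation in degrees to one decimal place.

At local noon the hour angle is zero, so the zenith angle equals |φ − δ| = |+61.0° − (-15.000°)| = 76.000°.
Elevation = 90° − 76.000° = 14.0°.

14.0°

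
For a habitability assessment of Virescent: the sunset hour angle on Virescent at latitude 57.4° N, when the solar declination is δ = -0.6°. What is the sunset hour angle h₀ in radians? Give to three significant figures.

h₀ = 1.55 rad

cos h₀ = −tan ϕ · tan δ = −tan(+57.4°) × tan(-0.600°) = 0.0164, so h₀ = 1.5544 rad = 89.06°.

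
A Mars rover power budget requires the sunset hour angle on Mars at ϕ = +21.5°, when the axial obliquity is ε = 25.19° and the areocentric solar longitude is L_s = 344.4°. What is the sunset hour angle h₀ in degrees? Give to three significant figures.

sin δ = sin 25.19° × sin 344.4° = -0.11446, so δ = -6.572°.
cos h₀ = −tan ϕ · tan δ = −tan(+21.5°) × tan(-6.572°) = 0.0454, so h₀ = 1.5254 rad = 87.40°.

h₀ = 87.4°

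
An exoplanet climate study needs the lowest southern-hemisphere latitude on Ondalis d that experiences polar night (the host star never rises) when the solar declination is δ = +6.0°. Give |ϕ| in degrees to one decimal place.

|ϕ| = 84.0°

Polar night requires cos h₀ = −tan ϕ tan δ ≥ 1, i.e. tan ϕ tan δ ≤ −1.
The boundary is |tan ϕ| · |tan δ| = 1, so |ϕ| = 90° − |δ| = 90° − 6.0° = 84.0° in the southern hemisphere.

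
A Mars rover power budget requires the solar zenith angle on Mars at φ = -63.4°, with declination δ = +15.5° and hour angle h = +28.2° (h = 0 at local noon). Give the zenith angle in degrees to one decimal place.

cos θ_z = sin φ sin δ + cos φ cos δ cos h = -0.238952 + 0.380260 = 0.141308.
θ_z = arccos(0.141308) = 81.9°.

θ_z = 81.9°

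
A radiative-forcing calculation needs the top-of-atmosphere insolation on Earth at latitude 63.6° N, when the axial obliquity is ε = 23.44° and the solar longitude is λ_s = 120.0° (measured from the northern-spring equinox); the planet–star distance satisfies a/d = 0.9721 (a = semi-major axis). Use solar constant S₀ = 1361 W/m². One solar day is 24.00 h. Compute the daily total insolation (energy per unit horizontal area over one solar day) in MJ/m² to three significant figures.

Solar declination: sin δ = sin ε · sin λ_s = sin 23.44° × sin 120.0° = 0.34449, so δ = +20.151°.
cos H₀ = −tan(+63.6°) tan(+20.151°) = -0.7392, H₀ = 2.4027 rad.
Bracket: H₀ sin φ sin δ + cos φ cos δ sin H₀ = 2.4027×0.89571×0.34449 + 0.44464×0.93879×0.67345 = 0.741385 + 0.281114 = 1.022499.
Inverse-square distance factor (a/d)² = 0.9721² = 0.944978.
Q̄ = (S₀/π) × 0.944978 × [bracket] = (1361/π) × 0.944978 × 1.022499 = 418.59 W/m².
Daily total = Q̄ × 24.00 h × 3600 s/h = 418.59 × 24.00 × 3600 / 10⁶ = 36.17 MJ/m².

36.2 MJ/m²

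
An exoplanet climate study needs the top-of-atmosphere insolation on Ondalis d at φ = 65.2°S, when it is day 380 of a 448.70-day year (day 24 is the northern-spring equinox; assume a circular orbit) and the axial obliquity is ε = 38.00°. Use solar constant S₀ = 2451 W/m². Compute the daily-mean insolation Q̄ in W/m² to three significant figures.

Solar longitude: λ_s = 360° × (380 − 24)/448.70 = 285.625°.
sin δ = sin 38.00° × sin 285.625° = -0.59291, so δ = -36.364°.
cos H₀ = −tan(-65.2°) tan(-36.364°) = -1.5935 ≤ −1 ⇒ polar day, H₀ = π.
Bracket: H₀ sin φ sin δ + cos φ cos δ sin H₀ = 3.1416×-0.90778×-0.59291 + 0.41945×0.80527×0.00000 = 1.690909 + 0.000000 = 1.690909.
Q̄ = (S₀/π) × [bracket] = (2451/π) × 1.690909 = 1319 W/m².

Q̄ ≈ 1.32e+03 W/m²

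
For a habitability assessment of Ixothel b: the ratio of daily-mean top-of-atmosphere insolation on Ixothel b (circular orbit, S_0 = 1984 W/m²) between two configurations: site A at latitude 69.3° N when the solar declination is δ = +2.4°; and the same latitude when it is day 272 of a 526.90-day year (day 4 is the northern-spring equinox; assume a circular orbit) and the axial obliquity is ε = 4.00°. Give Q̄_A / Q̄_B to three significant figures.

Q̄_A / Q̄_B ≈ 1.20

— Configuration A (ϕ=+69.3°):
cos h₀ = −tan(+69.3°) tan(+2.400°) = -0.1109, h₀ = 1.6819 rad.
Bracket: h₀ sin ϕ sin δ + cos ϕ cos δ sin h₀ = 1.6819×0.93544×0.04188 + 0.35347×0.99912×0.99383 = 0.065890 + 0.350980 = 0.416870.
Q̄ = (S_0/π) × [bracket] = (1984/π) × 0.416870 = 263.26 W/m².
— Configuration B (ϕ=+69.3°):
Solar longitude: L_s = 360° × (272 − 4)/526.90 = 183.109°.
sin δ = sin 4.00° × sin 183.109° = -0.00378, so δ = -0.217°.
cos h₀ = −tan(+69.3°) tan(-0.217°) = 0.0100, h₀ = 1.5608 rad.
Bracket: h₀ sin ϕ sin δ + cos ϕ cos δ sin h₀ = 1.5608×0.93544×-0.00378 + 0.35347×0.99999×0.99995 = -0.005519 + 0.353449 = 0.347930.
Q̄ = (S_0/π) × [bracket] = (1984/π) × 0.347930 = 219.73 W/m².
Ratio Q̄_A / Q̄_B = 263.26 / 219.73 = 1.198.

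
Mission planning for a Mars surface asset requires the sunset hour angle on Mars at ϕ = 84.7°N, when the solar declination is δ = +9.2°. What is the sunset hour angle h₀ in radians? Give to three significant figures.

h₀ = 3.14 rad

Sunrise equation: cos h₀ = −tan ϕ · tan δ = -1.7459 ≤ −1, so the Sun never sets (polar day) and h₀ = π.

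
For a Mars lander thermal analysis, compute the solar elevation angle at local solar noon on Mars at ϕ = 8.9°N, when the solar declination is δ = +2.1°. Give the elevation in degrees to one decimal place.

83.2°

At local noon the hour angle is zero, so the zenith angle equals |ϕ − δ| = |+8.9° − (+2.100°)| = 6.800°.
Elevation = 90° − 6.800° = 83.2°.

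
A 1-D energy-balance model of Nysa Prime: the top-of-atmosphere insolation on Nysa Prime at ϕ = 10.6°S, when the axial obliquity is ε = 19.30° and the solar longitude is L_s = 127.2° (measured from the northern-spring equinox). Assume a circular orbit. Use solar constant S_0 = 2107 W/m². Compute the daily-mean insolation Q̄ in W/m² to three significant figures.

Solar declination: sin δ = sin ε · sin L_s = sin 19.30° × sin 127.2° = 0.26326, so δ = +15.264°.
cos h₀ = −tan(-10.6°) tan(+15.264°) = 0.0511, h₀ = 1.5197 rad.
Bracket: h₀ sin ϕ sin δ + cos ϕ cos δ sin h₀ = 1.5197×-0.18395×0.26326 + 0.98294×0.96472×0.99870 = -0.073594 + 0.947029 = 0.873435.
Q̄ = (S_0/π) × [bracket] = (2107/π) × 0.873435 = 585.8 W/m².

Q̄ ≈ 586 W/m²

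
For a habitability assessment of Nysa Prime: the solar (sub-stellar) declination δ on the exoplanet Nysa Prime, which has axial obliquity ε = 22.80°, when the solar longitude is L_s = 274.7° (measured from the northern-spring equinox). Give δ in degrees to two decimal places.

δ = -22.72°

sin δ = sin ε · sin L_s = sin 22.80° × sin 274.7° = -0.386213.
δ = arcsin(-0.386213) = -22.72°.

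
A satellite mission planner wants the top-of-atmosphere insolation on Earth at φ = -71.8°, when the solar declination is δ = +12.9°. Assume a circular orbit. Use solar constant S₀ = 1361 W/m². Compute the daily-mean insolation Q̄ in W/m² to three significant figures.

Q̄ ≈ 21.1 W/m²

cos H₀ = −tan(-71.8°) tan(+12.900°) = 0.6966, H₀ = 0.8001 rad.
Bracket: H₀ sin φ sin δ + cos φ cos δ sin H₀ = 0.8001×-0.94997×0.22325 + 0.31233×0.97476×0.71746 = -0.169686 + 0.218428 = 0.048742.
Q̄ = (S₀/π) × [bracket] = (1361/π) × 0.048742 = 21.12 W/m².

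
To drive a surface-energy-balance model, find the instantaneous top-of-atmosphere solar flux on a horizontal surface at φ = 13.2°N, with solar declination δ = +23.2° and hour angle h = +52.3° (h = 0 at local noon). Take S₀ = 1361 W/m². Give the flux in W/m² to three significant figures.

867 W/m²

cos θ_z = sin φ sin δ + cos φ cos δ cos h = 0.089957 + 0.547225 = 0.637182.
Flux = S₀ · cos θ_z = 1361 × 0.637182 = 867.2 W/m².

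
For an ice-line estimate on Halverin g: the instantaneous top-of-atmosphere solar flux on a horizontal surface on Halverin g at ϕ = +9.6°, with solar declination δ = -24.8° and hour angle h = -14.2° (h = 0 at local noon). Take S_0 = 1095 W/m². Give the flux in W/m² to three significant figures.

874 W/m²

cos θ_z = sin ϕ sin δ + cos ϕ cos δ cos h = -0.069951 + 0.867717 = 0.797766.
Flux = S_0 · cos θ_z = 1095 × 0.797766 = 873.6 W/m².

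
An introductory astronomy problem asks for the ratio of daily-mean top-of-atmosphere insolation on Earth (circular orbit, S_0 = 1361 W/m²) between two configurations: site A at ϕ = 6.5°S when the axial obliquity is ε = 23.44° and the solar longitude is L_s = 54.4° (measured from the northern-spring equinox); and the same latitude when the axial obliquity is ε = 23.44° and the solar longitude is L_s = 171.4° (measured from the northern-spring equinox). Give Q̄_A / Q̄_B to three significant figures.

— Configuration A (ϕ=-6.5°):
Solar declination: sin δ = sin ε · sin L_s = sin 23.44° × sin 54.4° = 0.32344, so δ = +18.871°.
cos h₀ = −tan(-6.5°) tan(+18.871°) = 0.0389, h₀ = 1.5318 rad.
Bracket: h₀ sin ϕ sin δ + cos ϕ cos δ sin h₀ = 1.5318×-0.11320×0.32344 + 0.99357×0.94625×0.99924 = -0.056084 + 0.939451 = 0.883367.
Q̄ = (S_0/π) × [bracket] = (1361/π) × 0.883367 = 382.69 W/m².
— Configuration B (ϕ=-6.5°):
Solar declination: sin δ = sin ε · sin L_s = sin 23.44° × sin 171.4° = 0.05948, so δ = +3.410°.
cos h₀ = −tan(-6.5°) tan(+3.410°) = 0.0068, h₀ = 1.5640 rad.
Bracket: h₀ sin ϕ sin δ + cos ϕ cos δ sin h₀ = 1.5640×-0.11320×0.05948 + 0.99357×0.99823×0.99998 = -0.010531 + 0.991792 = 0.981261.
Q̄ = (S_0/π) × [bracket] = (1361/π) × 0.981261 = 425.10 W/m².
Ratio Q̄_A / Q̄_B = 382.69 / 425.10 = 0.9002.

Q̄_A / Q̄_B ≈ 0.900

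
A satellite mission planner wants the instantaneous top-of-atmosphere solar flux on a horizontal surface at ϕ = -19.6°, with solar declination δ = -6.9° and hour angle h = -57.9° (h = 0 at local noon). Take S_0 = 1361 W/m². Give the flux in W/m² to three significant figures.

731 W/m²

cos θ_z = sin ϕ sin δ + cos ϕ cos δ cos h = 0.040300 + 0.496982 = 0.537282.
Flux = S_0 · cos θ_z = 1361 × 0.537282 = 731.2 W/m².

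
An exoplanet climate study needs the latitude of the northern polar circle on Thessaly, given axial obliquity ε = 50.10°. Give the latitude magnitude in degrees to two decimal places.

The polar circle is the lowest latitude that experiences at least one full rotation of continuous daylight at the northern-summer solstice; it lies at |φ| = 90° − ε = 90° − 50.10° = 39.90°.

39.90°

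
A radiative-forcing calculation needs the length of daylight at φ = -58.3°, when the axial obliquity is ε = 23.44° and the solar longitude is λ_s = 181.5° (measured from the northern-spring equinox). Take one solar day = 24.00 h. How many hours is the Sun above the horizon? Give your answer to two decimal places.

12.13 h

Solar declination: sin δ = sin ε · sin λ_s = sin 23.44° × sin 181.5° = -0.01041, so δ = -0.597°.
cos H₀ = −tan φ · tan δ = −tan(-58.3°) × tan(-0.597°) = -0.0169, so H₀ = 1.5877 rad = 90.97°.
Daylight = 2H₀/(2π) × 24.00 h = (1.5877/π) × 24.00 = 12.13 h.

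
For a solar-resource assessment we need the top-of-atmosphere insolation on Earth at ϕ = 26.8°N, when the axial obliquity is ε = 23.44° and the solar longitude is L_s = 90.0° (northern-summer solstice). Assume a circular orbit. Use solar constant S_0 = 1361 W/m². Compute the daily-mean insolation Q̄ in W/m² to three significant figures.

Solar declination: sin δ = sin ε · sin L_s = sin 23.44° × sin 90.0° = 0.39779, so δ = +23.440°.
cos h₀ = −tan(+26.8°) tan(+23.440°) = -0.2190, h₀ = 1.7916 rad.
Bracket: h₀ sin ϕ sin δ + cos ϕ cos δ sin h₀ = 1.7916×0.45088×0.39779 + 0.89259×0.91748×0.97572 = 0.321333 + 0.799050 = 1.120383.
Q̄ = (S_0/π) × [bracket] = (1361/π) × 1.120383 = 485.4 W/m².

Q̄ ≈ 485 W/m²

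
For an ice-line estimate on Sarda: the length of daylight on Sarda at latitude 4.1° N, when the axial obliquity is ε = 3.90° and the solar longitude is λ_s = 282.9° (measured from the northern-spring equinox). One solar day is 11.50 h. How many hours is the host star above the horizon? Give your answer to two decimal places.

Solar declination: sin δ = sin ε · sin λ_s = sin 3.90° × sin 282.9° = -0.06630, so δ = -3.801°.
cos H₀ = −tan φ · tan δ = −tan(+4.1°) × tan(-3.801°) = 0.0048, so H₀ = 1.5660 rad = 89.73°.
Daylight = 2H₀/(2π) × 11.50 h = (1.5660/π) × 11.50 = 5.73 h.

5.73 h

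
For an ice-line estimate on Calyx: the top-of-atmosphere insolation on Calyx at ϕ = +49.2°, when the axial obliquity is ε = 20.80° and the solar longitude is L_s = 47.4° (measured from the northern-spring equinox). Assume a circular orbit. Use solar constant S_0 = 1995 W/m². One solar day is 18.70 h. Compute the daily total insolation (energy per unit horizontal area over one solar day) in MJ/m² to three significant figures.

Solar declination: sin δ = sin ε · sin L_s = sin 20.80° × sin 47.4° = 0.26139, so δ = +15.153°.
cos h₀ = −tan(+49.2°) tan(+15.153°) = -0.3137, h₀ = 1.8899 rad.
Bracket: h₀ sin ϕ sin δ + cos ϕ cos δ sin h₀ = 1.8899×0.75700×0.26139 + 0.65342×0.96523×0.94951 = 0.373959 + 0.598857 = 0.972816.
Q̄ = (S_0/π) × [bracket] = (1995/π) × 0.972816 = 617.77 W/m².
Daily total = Q̄ × 18.70 h × 3600 s/h = 617.77 × 18.70 × 3600 / 10⁶ = 41.59 MJ/m².

41.6 MJ/m²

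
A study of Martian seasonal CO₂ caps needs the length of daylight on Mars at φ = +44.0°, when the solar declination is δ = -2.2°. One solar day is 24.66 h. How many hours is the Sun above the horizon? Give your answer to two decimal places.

cos H₀ = −tan φ · tan δ = −tan(+44.0°) × tan(-2.200°) = 0.0371, so H₀ = 1.5337 rad = 87.87°.
Daylight = 2H₀/(2π) × 24.66 h = (1.5337/π) × 24.66 = 12.04 h.

12.04 h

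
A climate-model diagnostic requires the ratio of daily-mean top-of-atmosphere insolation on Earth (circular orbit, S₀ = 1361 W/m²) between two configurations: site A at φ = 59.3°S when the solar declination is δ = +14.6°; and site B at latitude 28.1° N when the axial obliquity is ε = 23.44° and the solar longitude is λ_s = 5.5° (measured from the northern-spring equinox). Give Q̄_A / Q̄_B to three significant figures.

— Configuration A (φ=-59.3°):
cos H₀ = −tan(-59.3°) tan(+14.600°) = 0.4387, H₀ = 1.1166 rad.
Bracket: H₀ sin φ sin δ + cos φ cos δ sin H₀ = 1.1166×-0.85985×0.25207 + 0.51054×0.96771×0.89863 = -0.242015 + 0.443972 = 0.201957.
Q̄ = (S₀/π) × [bracket] = (1361/π) × 0.201957 = 87.492 W/m².
— Configuration B (φ=+28.1°):
Solar declination: sin δ = sin ε · sin λ_s = sin 23.44° × sin 5.5° = 0.03813, so δ = +2.185°.
cos H₀ = −tan(+28.1°) tan(+2.185°) = -0.0204, H₀ = 1.5912 rad.
Bracket: H₀ sin φ sin δ + cos φ cos δ sin H₀ = 1.5912×0.47101×0.03813 + 0.88213×0.99927×0.99979 = 0.028577 + 0.881301 = 0.909878.
Q̄ = (S₀/π) × [bracket] = (1361/π) × 0.909878 = 394.18 W/m².
Ratio Q̄_A / Q̄_B = 87.492 / 394.18 = 0.2220.

Q̄_A / Q̄_B ≈ 0.222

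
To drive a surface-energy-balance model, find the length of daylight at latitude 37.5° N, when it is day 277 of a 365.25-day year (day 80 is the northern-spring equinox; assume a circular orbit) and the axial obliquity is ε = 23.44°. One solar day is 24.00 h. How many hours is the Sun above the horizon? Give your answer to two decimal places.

Solar longitude: λ_s = 360° × (277 − 80)/365.25 = 194.168°.
sin δ = sin 23.44° × sin 194.168° = -0.09737, so δ = -5.588°.
cos H₀ = −tan φ · tan δ = −tan(+37.5°) × tan(-5.588°) = 0.0751, so H₀ = 1.4957 rad = 85.69°.
Daylight = 2H₀/(2π) × 24.00 h = (1.4957/π) × 24.00 = 11.43 h.

11.43 h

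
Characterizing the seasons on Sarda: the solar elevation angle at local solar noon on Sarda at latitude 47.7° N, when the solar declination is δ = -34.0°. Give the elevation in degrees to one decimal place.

At local noon the hour angle is zero, so the zenith angle equals |φ − δ| = |+47.7° − (-34.000°)| = 81.700°.
Elevation = 90° − 81.700° = 8.3°.

8.3°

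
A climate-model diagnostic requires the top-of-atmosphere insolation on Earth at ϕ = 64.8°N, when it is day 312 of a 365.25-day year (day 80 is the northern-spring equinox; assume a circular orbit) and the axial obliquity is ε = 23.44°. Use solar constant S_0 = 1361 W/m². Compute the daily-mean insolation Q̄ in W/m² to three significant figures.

Solar longitude: L_s = 360° × (312 − 80)/365.25 = 228.665°.
sin δ = sin 23.44° × sin 228.665° = -0.29869, so δ = -17.379°.
cos h₀ = −tan(+64.8°) tan(-17.379°) = 0.6651, h₀ = 0.8432 rad.
Bracket: h₀ sin ϕ sin δ + cos ϕ cos δ sin h₀ = 0.8432×0.90483×-0.29869 + 0.42578×0.95435×0.74676 = -0.227886 + 0.303441 = 0.075555.
Q̄ = (S_0/π) × [bracket] = (1361/π) × 0.075555 = 32.73 W/m².

Q̄ ≈ 32.7 W/m²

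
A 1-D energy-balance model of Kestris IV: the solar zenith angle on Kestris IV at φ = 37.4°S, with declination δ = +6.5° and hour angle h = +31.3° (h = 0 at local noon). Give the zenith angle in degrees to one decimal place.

θ_z = 52.7°

cos θ_z = sin φ sin δ + cos φ cos δ cos h = -0.068757 + 0.674431 = 0.605674.
θ_z = arccos(0.605674) = 52.7°.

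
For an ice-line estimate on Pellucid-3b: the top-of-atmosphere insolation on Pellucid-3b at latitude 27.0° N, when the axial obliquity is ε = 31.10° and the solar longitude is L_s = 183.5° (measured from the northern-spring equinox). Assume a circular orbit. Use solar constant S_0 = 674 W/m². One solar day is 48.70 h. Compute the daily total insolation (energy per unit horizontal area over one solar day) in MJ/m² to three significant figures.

32.7 MJ/m²

Solar declination: sin δ = sin ε · sin L_s = sin 31.10° × sin 183.5° = -0.03153, so δ = -1.807°.
cos h₀ = −tan(+27.0°) tan(-1.807°) = 0.0161, h₀ = 1.5547 rad.
Bracket: h₀ sin ϕ sin δ + cos ϕ cos δ sin h₀ = 1.5547×0.45399×-0.03153 + 0.89101×0.99950×0.99987 = -0.022254 + 0.890449 = 0.868195.
Q̄ = (S_0/π) × [bracket] = (674/π) × 0.868195 = 186.26 W/m².
Daily total = Q̄ × 48.70 h × 3600 s/h = 186.26 × 48.70 × 3600 / 10⁶ = 32.66 MJ/m².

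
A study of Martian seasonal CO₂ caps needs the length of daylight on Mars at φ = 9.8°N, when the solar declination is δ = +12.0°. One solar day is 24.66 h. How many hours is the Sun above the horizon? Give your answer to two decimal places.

12.62 h

cos H₀ = −tan φ · tan δ = −tan(+9.8°) × tan(+12.000°) = -0.0367, so H₀ = 1.6075 rad = 92.10°.
Daylight = 2H₀/(2π) × 24.66 h = (1.6075/π) × 24.66 = 12.62 h.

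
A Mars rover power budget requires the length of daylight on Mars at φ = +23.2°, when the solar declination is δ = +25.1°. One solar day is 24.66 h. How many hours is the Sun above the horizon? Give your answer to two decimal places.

cos H₀ = −tan φ · tan δ = −tan(+23.2°) × tan(+25.100°) = -0.2008, so H₀ = 1.7729 rad = 101.58°.
Daylight = 2H₀/(2π) × 24.66 h = (1.7729/π) × 24.66 = 13.92 h.

13.92 h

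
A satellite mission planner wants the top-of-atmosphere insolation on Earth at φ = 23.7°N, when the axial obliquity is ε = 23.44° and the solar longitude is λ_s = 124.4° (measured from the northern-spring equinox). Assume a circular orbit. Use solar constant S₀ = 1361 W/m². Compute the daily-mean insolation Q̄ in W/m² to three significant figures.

Q̄ ≈ 469 W/m²

Solar declination: sin δ = sin ε · sin λ_s = sin 23.44° × sin 124.4° = 0.32822, so δ = +19.161°.
cos H₀ = −tan(+23.7°) tan(+19.161°) = -0.1525, H₀ = 1.7239 rad.
Bracket: H₀ sin φ sin δ + cos φ cos δ sin H₀ = 1.7239×0.40195×0.32822 + 0.91566×0.94460×0.98830 = 0.227431 + 0.854813 = 1.082244.
Q̄ = (S₀/π) × [bracket] = (1361/π) × 1.082244 = 468.8 W/m².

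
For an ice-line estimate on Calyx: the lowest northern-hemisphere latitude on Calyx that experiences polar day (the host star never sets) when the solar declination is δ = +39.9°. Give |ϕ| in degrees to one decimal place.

|ϕ| = 50.1°

Polar day requires cos h₀ = −tan ϕ tan δ ≤ −1, i.e. tan ϕ tan δ ≥ 1.
The boundary is |tan ϕ| · |tan δ| = 1, so |ϕ| = 90° − |δ| = 90° − 39.9° = 50.1° in the northern hemisphere.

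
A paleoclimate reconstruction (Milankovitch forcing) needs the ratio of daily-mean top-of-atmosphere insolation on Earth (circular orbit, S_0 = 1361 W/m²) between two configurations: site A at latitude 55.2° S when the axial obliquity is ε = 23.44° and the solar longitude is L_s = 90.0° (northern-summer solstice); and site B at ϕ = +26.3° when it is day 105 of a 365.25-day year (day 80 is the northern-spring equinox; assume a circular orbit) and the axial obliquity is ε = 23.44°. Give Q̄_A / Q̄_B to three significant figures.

— Configuration A (ϕ=-55.2°):
Solar declination: sin δ = sin ε · sin L_s = sin 23.44° × sin 90.0° = 0.39779, so δ = +23.440°.
cos h₀ = −tan(-55.2°) tan(+23.440°) = 0.6238, h₀ = 0.8972 rad.
Bracket: h₀ sin ϕ sin δ + cos ϕ cos δ sin h₀ = 0.8972×-0.82115×0.39779 + 0.57071×0.91748×0.78157 = -0.293066 + 0.409242 = 0.116176.
Q̄ = (S_0/π) × [bracket] = (1361/π) × 0.116176 = 50.330 W/m².
— Configuration B (ϕ=+26.3°):
Solar longitude: L_s = 360° × (105 − 80)/365.25 = 24.641°.
sin δ = sin 23.44° × sin 24.641° = 0.16585, so δ = +9.547°.
cos h₀ = −tan(+26.3°) tan(+9.547°) = -0.0831, h₀ = 1.6540 rad.
Bracket: h₀ sin ϕ sin δ + cos ϕ cos δ sin h₀ = 1.6540×0.44307×0.16585 + 0.89649×0.98615×0.99654 = 0.121541 + 0.881015 = 1.002556.
Q̄ = (S_0/π) × [bracket] = (1361/π) × 1.002556 = 434.33 W/m².
Ratio Q̄_A / Q̄_B = 50.330 / 434.33 = 0.1159.

Q̄_A / Q̄_B ≈ 0.116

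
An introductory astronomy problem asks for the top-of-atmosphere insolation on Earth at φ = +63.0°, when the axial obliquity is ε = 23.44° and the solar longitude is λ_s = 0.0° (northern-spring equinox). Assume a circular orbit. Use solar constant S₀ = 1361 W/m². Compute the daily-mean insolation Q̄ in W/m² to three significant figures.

Solar declination: sin δ = sin ε · sin λ_s = sin 23.44° × sin 0.0° = 0.00000, so δ = +0.000°.
cos H₀ = −tan(+63.0°) tan(+0.000°) = -0.0000, H₀ = 1.5708 rad.
Bracket: H₀ sin φ sin δ + cos φ cos δ sin H₀ = 1.5708×0.89101×0.00000 + 0.45399×1.00000×1.00000 = 0.000000 + 0.453990 = 0.453990.
Q̄ = (S₀/π) × [bracket] = (1361/π) × 0.453990 = 196.7 W/m².

Q̄ ≈ 197 W/m²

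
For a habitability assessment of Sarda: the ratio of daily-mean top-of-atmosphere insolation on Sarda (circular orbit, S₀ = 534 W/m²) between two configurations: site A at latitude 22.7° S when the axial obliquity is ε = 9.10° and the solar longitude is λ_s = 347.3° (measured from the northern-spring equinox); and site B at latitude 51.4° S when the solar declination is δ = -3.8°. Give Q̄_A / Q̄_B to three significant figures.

— Configuration A (φ=-22.7°):
Solar declination: sin δ = sin ε · sin λ_s = sin 9.10° × sin 347.3° = -0.03477, so δ = -1.993°.
cos H₀ = −tan(-22.7°) tan(-1.993°) = -0.0146, H₀ = 1.5854 rad.
Bracket: H₀ sin φ sin δ + cos φ cos δ sin H₀ = 1.5854×-0.38591×-0.03477 + 0.92254×0.99940×0.99989 = 0.021273 + 0.921885 = 0.943158.
Q̄ = (S₀/π) × [bracket] = (534/π) × 0.943158 = 160.32 W/m².
— Configuration B (φ=-51.4°):
cos H₀ = −tan(-51.4°) tan(-3.800°) = -0.0832, H₀ = 1.6541 rad.
Bracket: H₀ sin φ sin δ + cos φ cos δ sin H₀ = 1.6541×-0.78152×-0.06627 + 0.62388×0.99780×0.99653 = 0.085668 + 0.620347 = 0.706015.
Q̄ = (S₀/π) × [bracket] = (534/π) × 0.706015 = 120.01 W/m².
Ratio Q̄_A / Q̄_B = 160.32 / 120.01 = 1.336.

Q̄_A / Q̄_B ≈ 1.34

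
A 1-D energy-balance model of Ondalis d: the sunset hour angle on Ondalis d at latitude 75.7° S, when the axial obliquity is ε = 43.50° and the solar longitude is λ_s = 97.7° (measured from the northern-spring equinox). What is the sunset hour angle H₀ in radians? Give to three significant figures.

H₀ = 0.00 rad

Solar declination: sin δ = sin ε · sin λ_s = sin 43.50° × sin 97.7° = 0.68215, so δ = +43.012°.
cos H₀ = −tan φ · tan δ = 3.6599 ≥ 1, so the host star never rises (polar night) and H₀ = 0.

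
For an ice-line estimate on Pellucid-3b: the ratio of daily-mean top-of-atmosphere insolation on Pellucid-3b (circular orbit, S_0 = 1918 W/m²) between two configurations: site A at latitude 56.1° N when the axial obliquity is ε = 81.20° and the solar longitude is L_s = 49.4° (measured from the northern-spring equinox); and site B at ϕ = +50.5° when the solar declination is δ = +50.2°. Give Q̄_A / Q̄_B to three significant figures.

Q̄_A / Q̄_B ≈ 1.05

— Configuration A (ϕ=+56.1°):
Solar declination: sin δ = sin ε · sin L_s = sin 81.20° × sin 49.4° = 0.75033, so δ = +48.619°.
cos h₀ = −tan(+56.1°) tan(+48.619°) = -1.6891 ≤ −1 ⇒ polar day, h₀ = π.
Bracket: h₀ sin ϕ sin δ + cos ϕ cos δ sin h₀ = 3.1416×0.83001×0.75033 + 0.55775×0.66106×0.00000 = 1.956530 + 0.000000 = 1.956530.
Q̄ = (S_0/π) × [bracket] = (1918/π) × 1.956530 = 1194.5 W/m².
— Configuration B (ϕ=+50.5°):
cos h₀ = −tan(+50.5°) tan(+50.200°) = -1.4560 ≤ −1 ⇒ polar day, h₀ = π.
Bracket: h₀ sin ϕ sin δ + cos ϕ cos δ sin h₀ = 3.1416×0.77162×0.76828 + 0.63608×0.64011×0.00000 = 1.862404 + 0.000000 = 1.862404.
Q̄ = (S_0/π) × [bracket] = (1918/π) × 1.862404 = 1137.0 W/m².
Ratio Q̄_A / Q̄_B = 1194.5 / 1137.0 = 1.051.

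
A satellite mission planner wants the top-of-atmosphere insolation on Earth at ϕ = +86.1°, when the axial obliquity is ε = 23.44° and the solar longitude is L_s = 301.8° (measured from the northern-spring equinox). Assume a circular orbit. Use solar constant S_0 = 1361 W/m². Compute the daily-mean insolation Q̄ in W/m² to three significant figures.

Q̄ ≈ 0.00 W/m²

Solar declination: sin δ = sin ε · sin L_s = sin 23.44° × sin 301.8° = -0.33808, so δ = -19.760°.
cos h₀ = −tan(+86.1°) tan(-19.760°) = 5.2694 ≥ 1 ⇒ polar night, h₀ = 0 and Q̄ = 0.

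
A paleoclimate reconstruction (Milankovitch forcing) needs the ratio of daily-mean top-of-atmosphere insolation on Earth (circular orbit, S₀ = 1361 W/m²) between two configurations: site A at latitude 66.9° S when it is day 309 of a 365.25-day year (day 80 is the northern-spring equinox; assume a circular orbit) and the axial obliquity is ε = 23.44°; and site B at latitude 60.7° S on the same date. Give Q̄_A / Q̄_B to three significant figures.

Q̄_A / Q̄_B ≈ 0.953

— Configuration A (φ=-66.9°):
Solar longitude: λ_s = 360° × (309 − 80)/365.25 = 225.708°.
sin δ = sin 23.44° × sin 225.708° = -0.28474, so δ = -16.543°.
cos H₀ = −tan(-66.9°) tan(-16.543°) = -0.6964, H₀ = 2.3411 rad.
Bracket: H₀ sin φ sin δ + cos φ cos δ sin H₀ = 2.3411×-0.91982×-0.28474 + 0.39234×0.95861×0.71768 = 0.613156 + 0.269920 = 0.883076.
Q̄ = (S₀/π) × [bracket] = (1361/π) × 0.883076 = 382.57 W/m².
— Configuration B (φ=-60.7°):
cos H₀ = −tan(-60.7°) tan(-16.543°) = -0.5293, H₀ = 2.1286 rad.
Bracket: H₀ sin φ sin δ + cos φ cos δ sin H₀ = 2.1286×-0.87207×-0.28474 + 0.48938×0.95861×0.84843 = 0.528560 + 0.398019 = 0.926579.
Q̄ = (S₀/π) × [bracket] = (1361/π) × 0.926579 = 401.41 W/m².
Ratio Q̄_A / Q̄_B = 382.57 / 401.41 = 0.9531.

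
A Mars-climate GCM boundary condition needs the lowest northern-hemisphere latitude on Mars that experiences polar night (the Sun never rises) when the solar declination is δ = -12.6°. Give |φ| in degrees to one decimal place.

Polar night requires cos H₀ = −tan φ tan δ ≥ 1, i.e. tan φ tan δ ≤ −1.
The boundary is |tan φ| · |tan δ| = 1, so |φ| = 90° − |δ| = 90° − 12.6° = 77.4° in the northern hemisphere.

|φ| = 77.4°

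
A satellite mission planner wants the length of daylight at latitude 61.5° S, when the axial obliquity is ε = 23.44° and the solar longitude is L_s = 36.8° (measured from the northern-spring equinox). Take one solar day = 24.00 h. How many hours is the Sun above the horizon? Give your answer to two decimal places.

8.42 h

Solar declination: sin δ = sin ε · sin L_s = sin 23.44° × sin 36.8° = 0.23828, so δ = +13.785°.
cos h₀ = −tan ϕ · tan δ = −tan(-61.5°) × tan(+13.785°) = 0.4519, so h₀ = 1.1019 rad = 63.14°.
Daylight = 2h₀/(2π) × 24.00 h = (1.1019/π) × 24.00 = 8.42 h.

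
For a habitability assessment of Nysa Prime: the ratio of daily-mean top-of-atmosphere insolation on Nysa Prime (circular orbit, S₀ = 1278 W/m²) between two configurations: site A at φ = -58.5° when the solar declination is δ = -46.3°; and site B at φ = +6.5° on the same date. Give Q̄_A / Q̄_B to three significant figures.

Q̄_A / Q̄_B ≈ 3.44

— Configuration A (φ=-58.5°):
cos H₀ = −tan(-58.5°) tan(-46.300°) = -1.7076 ≤ −1 ⇒ polar day, H₀ = π.
Bracket: H₀ sin φ sin δ + cos φ cos δ sin H₀ = 3.1416×-0.85264×-0.72297 + 0.52250×0.69088×0.00000 = 1.936586 + 0.000000 = 1.936586.
Q̄ = (S₀/π) × [bracket] = (1278/π) × 1.936586 = 787.80 W/m².
— Configuration B (φ=+6.5°):
cos H₀ = −tan(+6.5°) tan(-46.300°) = 0.1192, H₀ = 1.4513 rad.
Bracket: H₀ sin φ sin δ + cos φ cos δ sin H₀ = 1.4513×0.11320×-0.72297 + 0.99357×0.69088×0.99287 = -0.118775 + 0.681543 = 0.562768.
Q̄ = (S₀/π) × [bracket] = (1278/π) × 0.562768 = 228.93 W/m².
Ratio Q̄_A / Q̄_B = 787.80 / 228.93 = 3.441.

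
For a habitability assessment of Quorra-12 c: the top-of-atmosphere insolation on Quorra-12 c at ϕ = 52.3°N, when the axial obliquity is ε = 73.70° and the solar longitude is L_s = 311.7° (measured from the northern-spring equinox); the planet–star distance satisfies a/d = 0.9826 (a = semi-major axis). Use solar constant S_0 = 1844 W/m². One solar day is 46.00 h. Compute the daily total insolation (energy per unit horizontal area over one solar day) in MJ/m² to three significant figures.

Solar declination: sin δ = sin ε · sin L_s = sin 73.70° × sin 311.7° = -0.71663, so δ = -45.777°.
cos h₀ = −tan(+52.3°) tan(-45.777°) = 1.3294 ≥ 1 ⇒ polar night, h₀ = 0 and Q̄ = 0.
Inverse-square distance factor (a/d)² = 0.9826² = 0.965503.
Daily total = Q̄ × 46.00 h × 3600 s/h = 0.00 MJ/m².

0.00 MJ/m²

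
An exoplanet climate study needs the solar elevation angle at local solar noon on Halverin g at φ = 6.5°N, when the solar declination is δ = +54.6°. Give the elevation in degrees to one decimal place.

At local noon the hour angle is zero, so the zenith angle equals |φ − δ| = |+6.5° − (+54.600°)| = 48.100°.
Elevation = 90° − 48.100° = 41.9°.

41.9°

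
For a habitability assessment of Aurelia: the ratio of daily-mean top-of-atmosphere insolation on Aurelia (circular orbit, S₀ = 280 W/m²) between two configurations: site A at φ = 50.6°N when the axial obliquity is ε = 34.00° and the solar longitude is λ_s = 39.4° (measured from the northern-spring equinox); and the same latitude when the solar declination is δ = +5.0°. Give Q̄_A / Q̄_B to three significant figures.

— Configuration A (φ=+50.6°):
Solar declination: sin δ = sin ε · sin λ_s = sin 34.00° × sin 39.4° = 0.35494, so δ = +20.790°.
cos H₀ = −tan(+50.6°) tan(+20.790°) = -0.4622, H₀ = 2.0513 rad.
Bracket: H₀ sin φ sin δ + cos φ cos δ sin H₀ = 2.0513×0.77273×0.35494 + 0.63473×0.93489×0.88678 = 0.562616 + 0.526218 = 1.088834.
Q̄ = (S₀/π) × [bracket] = (280/π) × 1.088834 = 97.044 W/m².
— Configuration B (φ=+50.6°):
cos H₀ = −tan(+50.6°) tan(+5.000°) = -0.1065, H₀ = 1.6775 rad.
Bracket: H₀ sin φ sin δ + cos φ cos δ sin H₀ = 1.6775×0.77273×0.08716 + 0.63473×0.99619×0.99431 = 0.112982 + 0.628714 = 0.741696.
Q̄ = (S₀/π) × [bracket] = (280/π) × 0.741696 = 66.105 W/m².
Ratio Q̄_A / Q̄_B = 97.044 / 66.105 = 1.468.

Q̄_A / Q̄_B ≈ 1.47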